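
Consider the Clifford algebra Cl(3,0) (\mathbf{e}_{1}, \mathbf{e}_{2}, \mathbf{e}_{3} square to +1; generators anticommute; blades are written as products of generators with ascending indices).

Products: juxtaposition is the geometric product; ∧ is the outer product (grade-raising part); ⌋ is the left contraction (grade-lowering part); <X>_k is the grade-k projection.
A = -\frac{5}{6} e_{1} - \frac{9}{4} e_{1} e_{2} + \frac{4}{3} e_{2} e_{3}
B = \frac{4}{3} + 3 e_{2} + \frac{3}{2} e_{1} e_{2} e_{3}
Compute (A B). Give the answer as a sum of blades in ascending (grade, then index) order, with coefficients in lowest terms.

step 1: -\frac{355}{36} e_{1} - \frac{5}{8} e_{3} - \frac{11}{2} e_{1} e_{2} + \frac{19}{36} e_{2} e_{3}
Answer: -\frac{355}{36} e_{1} - \frac{5}{8} e_{3} - \frac{11}{2} e_{1} e_{2} + \frac{19}{36} e_{2} e_{3}


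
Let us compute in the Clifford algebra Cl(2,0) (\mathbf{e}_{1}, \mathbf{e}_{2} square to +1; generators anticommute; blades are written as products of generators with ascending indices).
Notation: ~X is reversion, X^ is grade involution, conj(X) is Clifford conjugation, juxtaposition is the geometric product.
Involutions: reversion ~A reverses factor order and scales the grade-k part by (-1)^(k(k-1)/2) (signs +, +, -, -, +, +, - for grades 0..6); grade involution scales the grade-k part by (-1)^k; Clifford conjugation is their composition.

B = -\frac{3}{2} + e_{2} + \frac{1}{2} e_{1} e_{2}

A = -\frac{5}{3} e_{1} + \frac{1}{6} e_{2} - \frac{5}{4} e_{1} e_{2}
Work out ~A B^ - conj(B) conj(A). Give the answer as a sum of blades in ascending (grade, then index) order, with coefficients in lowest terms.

first term: -\frac{19}{24} + \frac{7}{6} e_{1} - \frac{13}{12} e_{2} - \frac{5}{24} e_{1} e_{2}
second term: \frac{19}{24} - \frac{7}{6} e_{1} + \frac{13}{12} e_{2} - \frac{5}{24} e_{1} e_{2}
Answer: -\frac{19}{12} + \frac{7}{3} e_{1} - \frac{13}{6} e_{2}


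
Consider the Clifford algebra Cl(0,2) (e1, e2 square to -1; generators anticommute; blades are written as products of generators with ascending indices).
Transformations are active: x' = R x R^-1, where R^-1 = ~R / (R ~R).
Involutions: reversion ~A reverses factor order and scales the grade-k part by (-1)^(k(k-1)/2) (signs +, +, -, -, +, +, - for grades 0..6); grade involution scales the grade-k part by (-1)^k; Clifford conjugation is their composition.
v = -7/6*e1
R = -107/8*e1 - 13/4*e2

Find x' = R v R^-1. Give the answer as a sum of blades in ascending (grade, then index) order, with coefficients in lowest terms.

~R = -107/8*e1 - 13/4*e2, and R ~R = -12125/64, so R^-1 = ~R / (-12125/64).
R v = -749/48 - 91/24*e1 e2
Answer: -25137/24250*e1 - 19474/36375*e2


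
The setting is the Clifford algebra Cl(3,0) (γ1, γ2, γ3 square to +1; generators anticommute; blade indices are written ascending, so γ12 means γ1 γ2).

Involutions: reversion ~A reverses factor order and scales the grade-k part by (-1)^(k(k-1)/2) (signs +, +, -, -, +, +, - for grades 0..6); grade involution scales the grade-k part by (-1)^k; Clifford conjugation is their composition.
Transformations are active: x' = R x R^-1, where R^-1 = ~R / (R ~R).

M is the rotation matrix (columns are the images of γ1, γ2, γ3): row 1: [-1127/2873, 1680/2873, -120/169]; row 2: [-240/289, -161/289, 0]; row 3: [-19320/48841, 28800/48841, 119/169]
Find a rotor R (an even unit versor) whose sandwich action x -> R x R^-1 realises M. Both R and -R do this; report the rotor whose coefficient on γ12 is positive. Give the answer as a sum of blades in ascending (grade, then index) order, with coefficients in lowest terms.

Method: write R = a + b12*γ12 + b13*γ13 + b23*γ23 with a^2 + b12^2 + b13^2 + b23^2 = 1 (so R^-1 = ~R). Expanding the columns R e_j ~R gives tr M = 4a^2 - 1 and, from the antisymmetric part, M21 - M12 = -4a*b12, M13 - M31 = 4a*b13, M32 - M23 = -4a*b23.
Here tr M = -11977/48841, so a^2 = (1 + tr M)/4 = 9216/48841 and a = ±96/221. Taking a = 96/221: M21 - M12 = -69120/48841, M13 - M31 = -15360/48841, M32 - M23 = 28800/48841, giving b12 = 180/221, b13 = -40/221, b23 = -75/221, i.e. R = 96/221 + 180/221*γ12 - 40/221*γ13 - 75/221*γ23.
Its γ12 coefficient is already positive.
Answer: 96/221 + 180/221*γ12 - 40/221*γ13 - 75/221*γ23. Sheet selection: the two-to-one cover makes ±R indistinguishable at the matrix level (trace -11977/48841), so uniqueness comes from the required sign on γ12.


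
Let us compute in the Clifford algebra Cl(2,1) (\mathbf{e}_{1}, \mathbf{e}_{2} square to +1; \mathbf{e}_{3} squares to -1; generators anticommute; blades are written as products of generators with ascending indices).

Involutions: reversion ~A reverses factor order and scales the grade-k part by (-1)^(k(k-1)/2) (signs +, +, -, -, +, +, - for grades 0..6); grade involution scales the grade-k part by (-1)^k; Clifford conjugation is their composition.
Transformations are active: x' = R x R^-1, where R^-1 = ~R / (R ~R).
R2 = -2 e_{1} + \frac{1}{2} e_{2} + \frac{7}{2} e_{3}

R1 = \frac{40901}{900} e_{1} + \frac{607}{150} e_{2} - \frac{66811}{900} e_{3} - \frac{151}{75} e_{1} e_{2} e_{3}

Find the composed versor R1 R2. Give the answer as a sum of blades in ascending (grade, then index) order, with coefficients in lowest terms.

Distribute over the terms of R2 (each basis-blade product reordered to ascending indices, repeated generators contracted through their squares):
R1 (-2 e_{1}) = -\frac{40901}{450} + \frac{607}{75} e_{1} e_{2} - \frac{66811}{450} e_{1} e_{3} + \frac{302}{75} e_{2} e_{3}
R1 (\frac{1}{2} e_{2}) = \frac{607}{300} + \frac{40901}{1800} e_{1} e_{2} + \frac{151}{150} e_{1} e_{3} + \frac{66811}{1800} e_{2} e_{3}
R1 (\frac{7}{2} e_{3}) = \frac{467677}{1800} + \frac{1057}{150} e_{1} e_{2} + \frac{286307}{1800} e_{1} e_{3} + \frac{4249}{300} e_{2} e_{3}
Summing the partial products and collecting blades:
Answer: \frac{61543}{360} + \frac{68153}{1800} e_{1} e_{2} + \frac{835}{72} e_{1} e_{3} + \frac{99553}{1800} e_{2} e_{3}


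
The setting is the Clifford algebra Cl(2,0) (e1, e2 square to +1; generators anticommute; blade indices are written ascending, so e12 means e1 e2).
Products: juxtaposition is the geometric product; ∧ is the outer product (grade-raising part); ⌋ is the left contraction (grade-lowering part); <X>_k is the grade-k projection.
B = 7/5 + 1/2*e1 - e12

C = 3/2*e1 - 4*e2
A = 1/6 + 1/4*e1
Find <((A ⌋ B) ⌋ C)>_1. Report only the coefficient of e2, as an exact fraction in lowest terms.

step 1: 43/120 + 1/12*e1 - 1/4*e2 - 1/6*e12
step 2: 9/8 + 43/80*e1 - 43/30*e2
step 3: 43/80*e1 - 43/30*e2
Answer: -43/30


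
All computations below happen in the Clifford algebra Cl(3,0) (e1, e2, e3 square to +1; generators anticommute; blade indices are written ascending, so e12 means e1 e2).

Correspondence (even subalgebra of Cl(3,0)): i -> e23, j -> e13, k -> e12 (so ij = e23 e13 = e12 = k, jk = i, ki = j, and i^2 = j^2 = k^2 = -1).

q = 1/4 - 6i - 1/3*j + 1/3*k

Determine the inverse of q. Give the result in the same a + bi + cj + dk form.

In blades: q = 1/4 + 1/3*e12 - 1/3*e13 - 6*e23.
With qbar = 1/4 - 1/3*e12 + 1/3*e13 + 6*e23 (scalar fixed, mapped units negated), q qbar = 5225/144 (the sum of squared coefficients), so q^-1 = qbar / (5225/144) = 36/5225 - 48/5225*e12 + 48/5225*e13 + 864/5225*e23; translating back:
Answer: 36/5225 + 864/5225*i + 48/5225*j - 48/5225*k


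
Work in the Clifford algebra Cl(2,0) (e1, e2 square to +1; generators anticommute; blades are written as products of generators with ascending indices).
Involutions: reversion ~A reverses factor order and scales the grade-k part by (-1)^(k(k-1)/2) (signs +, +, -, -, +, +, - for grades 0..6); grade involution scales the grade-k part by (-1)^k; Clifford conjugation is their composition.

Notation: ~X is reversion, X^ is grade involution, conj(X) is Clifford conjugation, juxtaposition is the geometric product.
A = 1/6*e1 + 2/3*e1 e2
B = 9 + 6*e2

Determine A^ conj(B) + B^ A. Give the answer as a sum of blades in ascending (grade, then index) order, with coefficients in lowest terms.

first term: -11/2*e1 + 7*e1 e2
second term: 11/2*e1 + 7*e1 e2
Answer: 14*e1 e2


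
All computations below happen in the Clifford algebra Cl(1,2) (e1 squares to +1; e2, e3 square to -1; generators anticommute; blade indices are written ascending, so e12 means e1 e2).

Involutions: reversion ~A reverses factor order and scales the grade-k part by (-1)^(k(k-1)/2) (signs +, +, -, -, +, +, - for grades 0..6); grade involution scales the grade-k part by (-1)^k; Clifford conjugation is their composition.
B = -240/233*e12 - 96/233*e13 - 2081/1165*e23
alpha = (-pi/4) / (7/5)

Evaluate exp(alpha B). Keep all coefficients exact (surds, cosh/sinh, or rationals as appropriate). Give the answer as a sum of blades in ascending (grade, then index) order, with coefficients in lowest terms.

B^2 term by term: the squares give (-240/233)^2*(e12)^2 + (-96/233)^2*(e13)^2 + (-2081/1165)^2*(e23)^2 = 57600/54289*(+1) + 9216/54289*(+1) + 4330561/1357225*(-1) = -49/25 (each basis 2-blade squares to minus the product of its generators' squares); cross terms between blades sharing an index anticommute and cancel. So B^2 = -49/25.
B^2 = -49/25 — since the square is negative, the closed form is circular: l = 7/5, alpha*l = -pi/4, so exp(alpha B) = cos(-pi/4) + (sin(-pi/4)/(7/5))*B = sqrt(2)/2 + (-5*sqrt(2)/14)*B.
Answer: sqrt(2)/2 + 600*sqrt(2)/1631*e12 + 240*sqrt(2)/1631*e13 + 2081*sqrt(2)/3262*e23


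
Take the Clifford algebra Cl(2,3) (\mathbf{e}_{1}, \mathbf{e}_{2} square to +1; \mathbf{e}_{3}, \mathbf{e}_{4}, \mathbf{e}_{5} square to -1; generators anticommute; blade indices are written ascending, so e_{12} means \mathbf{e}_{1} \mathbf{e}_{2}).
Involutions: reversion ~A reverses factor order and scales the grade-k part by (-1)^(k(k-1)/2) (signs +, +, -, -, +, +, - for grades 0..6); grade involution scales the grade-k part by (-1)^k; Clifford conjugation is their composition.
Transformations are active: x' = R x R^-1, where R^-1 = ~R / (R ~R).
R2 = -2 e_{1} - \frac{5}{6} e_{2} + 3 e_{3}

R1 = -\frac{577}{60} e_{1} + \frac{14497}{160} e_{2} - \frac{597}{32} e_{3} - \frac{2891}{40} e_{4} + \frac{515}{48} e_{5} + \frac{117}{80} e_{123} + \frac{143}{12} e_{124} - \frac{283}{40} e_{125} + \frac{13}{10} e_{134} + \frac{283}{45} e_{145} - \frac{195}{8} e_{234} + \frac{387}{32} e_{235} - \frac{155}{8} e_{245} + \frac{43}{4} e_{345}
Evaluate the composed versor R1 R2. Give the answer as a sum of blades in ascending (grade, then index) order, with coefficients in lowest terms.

Distribute over the terms of R2 (each basis-blade product reordered to ascending indices, repeated generators contracted through their squares):
R1 (-2 e_{1}) = \frac{577}{30} + \frac{14497}{80} e_{12} - \frac{597}{16} e_{13} - \frac{2891}{20} e_{14} + \frac{515}{24} e_{15} - \frac{117}{40} e_{23} - \frac{143}{6} e_{24} + \frac{283}{20} e_{25} - \frac{13}{5} e_{34} - \frac{566}{45} e_{45} - \frac{195}{4} e_{1234} + \frac{387}{16} e_{1235} - \frac{155}{4} e_{1245} + \frac{43}{2} e_{1345}
R1 (-\frac{5}{6} e_{2}) = -\frac{14497}{192} + \frac{577}{72} e_{12} + \frac{39}{32} e_{13} + \frac{715}{72} e_{14} - \frac{283}{48} e_{15} - \frac{995}{64} e_{23} - \frac{2891}{48} e_{24} + \frac{2575}{288} e_{25} + \frac{325}{16} e_{34} - \frac{645}{64} e_{35} + \frac{775}{48} e_{45} - \frac{13}{12} e_{1234} - \frac{283}{54} e_{1245} + \frac{215}{24} e_{2345}
R1 (3 e_{3}) = \frac{1791}{32} - \frac{351}{80} e_{12} - \frac{577}{20} e_{13} + \frac{39}{10} e_{14} + \frac{43491}{160} e_{23} - \frac{585}{8} e_{24} + \frac{1161}{32} e_{25} + \frac{8673}{40} e_{34} - \frac{515}{16} e_{35} - \frac{129}{4} e_{45} - \frac{143}{4} e_{1234} + \frac{849}{40} e_{1235} + \frac{283}{15} e_{1345} - \frac{465}{8} e_{2345}
Summing the partial products and collecting blades:
Answer: -\frac{97}{320} + \frac{33271}{180} e_{12} - \frac{10391}{160} e_{13} - \frac{47059}{360} e_{14} + \frac{249}{16} e_{15} + \frac{81071}{320} e_{23} - \frac{2515}{16} e_{24} + \frac{10687}{180} e_{25} + \frac{18763}{80} e_{34} - \frac{2705}{64} e_{35} - \frac{20651}{720} e_{45} - \frac{1027}{12} e_{1234} + \frac{3633}{80} e_{1235} - \frac{4751}{108} e_{1245} + \frac{1211}{30} e_{1345} - \frac{295}{6} e_{2345}


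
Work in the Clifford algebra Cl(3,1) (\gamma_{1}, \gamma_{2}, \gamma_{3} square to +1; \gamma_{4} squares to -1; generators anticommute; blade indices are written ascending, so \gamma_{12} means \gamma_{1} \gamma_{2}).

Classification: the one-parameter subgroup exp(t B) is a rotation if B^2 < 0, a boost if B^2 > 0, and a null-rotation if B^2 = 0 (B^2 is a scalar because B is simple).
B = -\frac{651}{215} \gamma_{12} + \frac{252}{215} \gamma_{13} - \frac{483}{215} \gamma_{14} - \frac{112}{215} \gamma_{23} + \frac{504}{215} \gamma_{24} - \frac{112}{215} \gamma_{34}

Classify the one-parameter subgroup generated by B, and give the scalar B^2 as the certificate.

B^2 term by term: the squares give (-\frac{651}{215})^2*(\gamma_{12})^2 + (\frac{252}{215})^2*(\gamma_{13})^2 + (-\frac{483}{215})^2*(\gamma_{14})^2 + (-\frac{112}{215})^2*(\gamma_{23})^2 + (\frac{504}{215})^2*(\gamma_{24})^2 + (-\frac{112}{215})^2*(\gamma_{34})^2 = \frac{423801}{46225}*(-1) + \frac{63504}{46225}*(-1) + \frac{233289}{46225}*(+1) + \frac{12544}{46225}*(-1) + \frac{254016}{46225}*(+1) + \frac{12544}{46225}*(+1) = 0 (each basis 2-blade squares to minus the product of its generators' squares); cross terms between blades sharing an index anticommute and cancel; the commuting (index-disjoint) pairs give grade-4 terms 2*c*c'*(blade product), which cancel blade by blade — \gamma_{1234}: \frac{145824}{46225} - \frac{254016}{46225} + \frac{108192}{46225} = 0 — confirming B is simple. So B^2 = 0.
Answer: null-rotation, certificate B^2 = 0. The invariant at work: B^2 = 0 is unchanged by conjugation, hence its sign classifies the subgroup whatever basis B is written in.


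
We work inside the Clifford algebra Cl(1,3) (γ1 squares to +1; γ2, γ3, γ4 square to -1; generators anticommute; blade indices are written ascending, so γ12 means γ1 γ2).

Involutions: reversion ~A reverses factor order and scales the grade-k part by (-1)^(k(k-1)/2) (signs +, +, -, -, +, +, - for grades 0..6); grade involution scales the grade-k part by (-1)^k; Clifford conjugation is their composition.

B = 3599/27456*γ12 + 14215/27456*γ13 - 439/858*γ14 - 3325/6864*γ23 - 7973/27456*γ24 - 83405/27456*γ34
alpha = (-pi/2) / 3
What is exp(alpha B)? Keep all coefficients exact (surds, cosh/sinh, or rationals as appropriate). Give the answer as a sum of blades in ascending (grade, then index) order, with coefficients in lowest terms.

B^2 term by term: the squares give (3599/27456)^2*(γ12)^2 + (14215/27456)^2*(γ13)^2 + (-439/858)^2*(γ14)^2 + (-3325/6864)^2*(γ23)^2 + (-7973/27456)^2*(γ24)^2 + (-83405/27456)^2*(γ34)^2 = 12952801/753831936*(+1) + 202066225/753831936*(+1) + 192721/736164*(+1) + 11055625/47114496*(-1) + 63568729/753831936*(-1) + 6956394025/753831936*(-1) = -9 (each basis 2-blade squares to minus the product of its generators' squares); cross terms between blades sharing an index anticommute and cancel; the commuting (index-disjoint) pairs give grade-4 terms 2*c*c'*(blade product), which cancel blade by blade — γ1234: -300174595/376915968 + 113336195/376915968 + 1459675/2944656 = 0 — confirming B is simple. So B^2 = -9.
B^2 = -9 — circular case — the even/odd split gives cos and sin: l = 3, alpha*l = -pi/2, so exp(alpha B) = cos(-pi/2) + (sin(-pi/2)/3)*B = 0 + (-1/3)*B.
Answer: -3599/82368*γ12 - 14215/82368*γ13 + 439/2574*γ14 + 3325/20592*γ23 + 7973/82368*γ24 + 83405/82368*γ34


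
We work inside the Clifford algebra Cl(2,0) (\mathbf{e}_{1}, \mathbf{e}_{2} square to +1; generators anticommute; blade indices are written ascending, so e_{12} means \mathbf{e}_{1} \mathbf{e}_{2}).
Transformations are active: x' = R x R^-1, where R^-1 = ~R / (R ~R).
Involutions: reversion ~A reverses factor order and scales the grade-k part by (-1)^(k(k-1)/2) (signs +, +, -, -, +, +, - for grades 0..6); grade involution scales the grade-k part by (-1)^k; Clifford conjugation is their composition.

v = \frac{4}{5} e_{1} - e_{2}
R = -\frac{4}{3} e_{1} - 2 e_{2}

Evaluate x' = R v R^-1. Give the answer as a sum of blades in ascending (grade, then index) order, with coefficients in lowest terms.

~R = -\frac{4}{3} e_{1} - 2 e_{2}, and R ~R = \frac{52}{9}, so R^-1 = ~R / (\frac{52}{9}).
R v = \frac{14}{15} + \frac{44}{15} e_{12}
Answer: -\frac{16}{13} e_{1} + \frac{23}{65} e_{2}


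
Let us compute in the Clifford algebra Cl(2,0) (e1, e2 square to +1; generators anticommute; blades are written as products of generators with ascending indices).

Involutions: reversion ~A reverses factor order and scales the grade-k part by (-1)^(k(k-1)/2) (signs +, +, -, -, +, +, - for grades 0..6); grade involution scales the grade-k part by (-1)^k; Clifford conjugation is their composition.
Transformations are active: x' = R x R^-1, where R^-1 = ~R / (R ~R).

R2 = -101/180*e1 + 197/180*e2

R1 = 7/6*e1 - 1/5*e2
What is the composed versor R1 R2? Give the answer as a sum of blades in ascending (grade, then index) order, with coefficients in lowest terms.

Distribute over the terms of R1 (each basis-blade product reordered to ascending indices, repeated generators contracted through their squares):
(7/6*e1) R2 = -707/1080 + 1379/1080*e1 e2
(-1/5*e2) R2 = -197/900 - 101/900*e1 e2
Summing the partial products and collecting blades:
Answer: -4717/5400 + 6289/5400*e1 e2


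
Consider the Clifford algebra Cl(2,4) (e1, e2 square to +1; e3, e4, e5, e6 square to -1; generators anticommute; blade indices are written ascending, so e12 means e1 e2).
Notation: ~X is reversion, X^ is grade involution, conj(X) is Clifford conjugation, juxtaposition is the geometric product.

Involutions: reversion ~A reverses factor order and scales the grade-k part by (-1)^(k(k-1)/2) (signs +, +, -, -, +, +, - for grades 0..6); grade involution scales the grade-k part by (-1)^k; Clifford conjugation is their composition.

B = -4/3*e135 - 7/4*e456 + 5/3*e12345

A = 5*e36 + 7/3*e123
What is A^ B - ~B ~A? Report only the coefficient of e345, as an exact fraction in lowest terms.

first term: -28/9*e25 - 35/9*e45 + 20/3*e156 + 35/4*e345 + 25/3*e12456 + 49/12*e123456
second term: -28/9*e25 - 35/9*e45 - 20/3*e156 - 35/4*e345 + 25/3*e12456 + 49/12*e123456
Answer: 35/2


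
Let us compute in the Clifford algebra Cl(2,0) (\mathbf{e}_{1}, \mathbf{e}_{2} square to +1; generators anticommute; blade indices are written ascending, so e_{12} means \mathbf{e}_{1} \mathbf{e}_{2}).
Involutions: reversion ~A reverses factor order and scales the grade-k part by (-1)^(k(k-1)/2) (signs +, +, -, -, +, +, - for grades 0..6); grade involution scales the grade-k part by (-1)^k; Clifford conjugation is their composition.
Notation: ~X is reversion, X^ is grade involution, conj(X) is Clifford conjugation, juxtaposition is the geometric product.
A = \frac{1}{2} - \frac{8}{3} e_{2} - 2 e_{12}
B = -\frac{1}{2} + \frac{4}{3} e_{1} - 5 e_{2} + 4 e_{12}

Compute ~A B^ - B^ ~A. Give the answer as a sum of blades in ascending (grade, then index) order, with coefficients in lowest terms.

first term: -\frac{259}{12} + 20 e_{1} + \frac{13}{2} e_{2} - \frac{23}{9} e_{12}
second term: -\frac{259}{12} - \frac{64}{3} e_{1} + \frac{7}{6} e_{2} + \frac{41}{9} e_{12}
Answer: \frac{124}{3} e_{1} + \frac{16}{3} e_{2} - \frac{64}{9} e_{12}


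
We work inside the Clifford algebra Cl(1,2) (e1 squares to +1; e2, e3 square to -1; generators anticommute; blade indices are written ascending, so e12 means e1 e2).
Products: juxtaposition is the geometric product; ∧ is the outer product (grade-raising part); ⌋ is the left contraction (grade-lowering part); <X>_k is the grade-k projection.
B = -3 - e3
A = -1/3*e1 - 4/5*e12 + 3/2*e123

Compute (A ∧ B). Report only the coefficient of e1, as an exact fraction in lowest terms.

step 1: e1 + 12/5*e12 + 1/3*e13 - 37/10*e123
Answer: 1


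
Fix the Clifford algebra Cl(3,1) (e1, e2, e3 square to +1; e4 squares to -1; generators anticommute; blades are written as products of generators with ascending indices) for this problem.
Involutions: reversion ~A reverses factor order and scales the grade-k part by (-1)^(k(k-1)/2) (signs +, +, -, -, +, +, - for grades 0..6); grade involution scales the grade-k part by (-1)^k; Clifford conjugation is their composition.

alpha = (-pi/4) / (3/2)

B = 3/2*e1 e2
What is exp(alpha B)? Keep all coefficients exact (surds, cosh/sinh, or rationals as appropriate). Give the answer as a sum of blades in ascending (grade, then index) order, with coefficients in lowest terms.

B^2 = (3/2)^2*(e1 e2)^2 = 9/4*(-1) = -9/4 (a basis 2-blade squares to minus the product of its generators' squares).
B^2 = -9/4 — B^2 < 0, so the exponential closes trigonometrically: l = 3/2, alpha*l = -pi/4, so exp(alpha B) = cos(-pi/4) + (sin(-pi/4)/(3/2))*B = sqrt(2)/2 + (-sqrt(2)/3)*B.
Answer: sqrt(2)/2 - sqrt(2)/2*e1 e2


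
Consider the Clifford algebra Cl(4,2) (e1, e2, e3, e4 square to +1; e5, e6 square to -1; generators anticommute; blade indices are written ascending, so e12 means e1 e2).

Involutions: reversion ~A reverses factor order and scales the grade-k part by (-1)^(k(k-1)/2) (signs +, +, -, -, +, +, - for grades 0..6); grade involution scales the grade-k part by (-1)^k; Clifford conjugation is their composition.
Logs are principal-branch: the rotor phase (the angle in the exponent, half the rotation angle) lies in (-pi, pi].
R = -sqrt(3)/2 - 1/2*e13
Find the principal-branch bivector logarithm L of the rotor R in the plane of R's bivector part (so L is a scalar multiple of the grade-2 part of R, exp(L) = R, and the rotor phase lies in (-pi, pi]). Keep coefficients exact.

The scalar part of R is -sqrt(3)/2, so the principal-branch rotor phase is pinned; divide the bivector part by its sine to get the unit plane — L is the phase times that plane.
Concretely: cos(phase) = -sqrt(3)/2 gives phase = ±5*pi/6, and since phase/sin(phase) is even the sign is immaterial: L = (phase/sin(phase)) * <R>_2 = (5*pi/3) * <R>_2.
Answer: -5*pi/6*e13


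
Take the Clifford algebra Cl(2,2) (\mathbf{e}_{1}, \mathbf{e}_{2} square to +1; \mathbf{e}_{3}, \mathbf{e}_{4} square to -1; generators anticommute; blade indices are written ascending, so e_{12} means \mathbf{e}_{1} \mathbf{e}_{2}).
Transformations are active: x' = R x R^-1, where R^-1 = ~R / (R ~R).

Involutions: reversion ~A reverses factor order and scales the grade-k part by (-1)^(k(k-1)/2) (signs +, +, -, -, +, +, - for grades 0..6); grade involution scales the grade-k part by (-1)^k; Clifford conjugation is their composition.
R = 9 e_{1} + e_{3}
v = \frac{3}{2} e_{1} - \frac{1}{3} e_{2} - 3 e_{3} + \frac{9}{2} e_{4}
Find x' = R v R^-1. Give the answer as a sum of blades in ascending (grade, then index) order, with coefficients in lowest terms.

~R = 9 e_{1} + e_{3}, and R ~R = 80, so R^-1 = ~R / (80).
R v = \frac{33}{2} - 3 e_{12} - \frac{57}{2} e_{13} + \frac{81}{2} e_{14} + \frac{1}{3} e_{23} + \frac{9}{2} e_{34}
Answer: \frac{177}{80} e_{1} + \frac{1}{3} e_{2} + \frac{273}{80} e_{3} - \frac{9}{2} e_{4}


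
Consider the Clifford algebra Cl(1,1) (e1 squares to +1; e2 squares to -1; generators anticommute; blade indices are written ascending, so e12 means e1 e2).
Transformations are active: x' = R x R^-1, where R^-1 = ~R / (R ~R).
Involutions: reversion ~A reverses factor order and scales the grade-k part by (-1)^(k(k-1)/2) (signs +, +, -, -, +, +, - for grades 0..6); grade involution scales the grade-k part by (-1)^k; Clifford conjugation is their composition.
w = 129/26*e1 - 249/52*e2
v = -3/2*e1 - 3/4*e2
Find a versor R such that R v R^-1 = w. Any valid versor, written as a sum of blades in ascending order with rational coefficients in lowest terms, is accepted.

Equal squares first: v^2 = w^2 = 27/16. Then v + w = 45/13*e1 - 72/13*e2 is a versor taking v to w, provided it is invertible.
Answer: 45/13*e1 - 72/13*e2


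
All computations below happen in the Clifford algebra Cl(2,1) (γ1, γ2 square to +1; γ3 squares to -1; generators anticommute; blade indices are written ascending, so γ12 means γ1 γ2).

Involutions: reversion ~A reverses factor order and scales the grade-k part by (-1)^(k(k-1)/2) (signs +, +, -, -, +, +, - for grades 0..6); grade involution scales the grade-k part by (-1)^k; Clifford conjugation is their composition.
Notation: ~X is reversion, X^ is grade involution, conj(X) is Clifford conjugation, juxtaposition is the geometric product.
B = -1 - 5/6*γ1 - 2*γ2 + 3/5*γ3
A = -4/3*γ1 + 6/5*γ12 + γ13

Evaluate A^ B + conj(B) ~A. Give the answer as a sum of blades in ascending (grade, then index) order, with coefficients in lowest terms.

first term: -10/9 - 13/3*γ1 + γ2 + 5/6*γ3 - 58/15*γ12 - 1/5*γ13 + 68/25*γ123
second term: -10/9 + 13/3*γ1 - γ2 - 5/6*γ3 + 58/15*γ12 + 1/5*γ13 + 68/25*γ123
Answer: -20/9 + 136/25*γ123


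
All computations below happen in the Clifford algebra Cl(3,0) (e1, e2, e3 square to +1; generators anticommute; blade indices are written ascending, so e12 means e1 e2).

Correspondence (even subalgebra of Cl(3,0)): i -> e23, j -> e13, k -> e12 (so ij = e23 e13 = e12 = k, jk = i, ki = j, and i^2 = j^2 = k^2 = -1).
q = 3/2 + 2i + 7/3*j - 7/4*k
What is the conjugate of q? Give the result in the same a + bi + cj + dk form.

In blades: q = 3/2 - 7/4*e12 + 7/3*e13 + 2*e23.
Quaternion conjugation is reversion on the even subalgebra: the scalar is fixed and every grade-2 blade flips sign, giving 3/2 + 7/4*e12 - 7/3*e13 - 2*e23; translating back:
Answer: 3/2 - 2i - 7/3*j + 7/4*k


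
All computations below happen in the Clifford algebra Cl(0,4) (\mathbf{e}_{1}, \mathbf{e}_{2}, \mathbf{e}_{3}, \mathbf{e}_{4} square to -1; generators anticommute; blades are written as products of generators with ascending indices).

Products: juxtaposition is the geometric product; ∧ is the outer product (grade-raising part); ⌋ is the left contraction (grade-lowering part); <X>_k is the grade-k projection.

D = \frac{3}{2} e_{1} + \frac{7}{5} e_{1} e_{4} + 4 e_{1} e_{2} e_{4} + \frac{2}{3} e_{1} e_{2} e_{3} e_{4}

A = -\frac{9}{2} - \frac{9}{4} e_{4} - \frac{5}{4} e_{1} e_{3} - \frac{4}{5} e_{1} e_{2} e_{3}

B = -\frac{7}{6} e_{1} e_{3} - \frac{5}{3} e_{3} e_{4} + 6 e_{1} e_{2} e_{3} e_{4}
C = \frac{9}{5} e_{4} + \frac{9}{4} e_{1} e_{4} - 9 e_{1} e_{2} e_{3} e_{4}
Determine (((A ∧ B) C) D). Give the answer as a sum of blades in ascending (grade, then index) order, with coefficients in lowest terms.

step 1: \frac{21}{4} e_{1} e_{3} + \frac{15}{2} e_{3} e_{4} + \frac{21}{8} e_{1} e_{3} e_{4} - 27 e_{1} e_{2} e_{3} e_{4}
step 2: 243 - \frac{189}{8} e_{2} - \frac{243}{32} e_{3} + \frac{135}{2} e_{1} e_{2} - \frac{108}{5} e_{1} e_{3} + \frac{243}{4} e_{2} e_{3} - \frac{189}{4} e_{2} e_{4} + \frac{189}{16} e_{3} e_{4} + \frac{243}{5} e_{1} e_{2} e_{3} + \frac{189}{20} e_{1} e_{3} e_{4}
step 3: \frac{1107}{2} e_{1} + \frac{2151}{20} e_{2} - \frac{1917}{100} e_{3} - \frac{1188}{5} e_{4} + \frac{7497}{80} e_{1} e_{2} - \frac{11727}{320} e_{1} e_{3} + \frac{1026}{5} e_{1} e_{4} - \frac{351}{10} e_{2} e_{3} + \frac{801}{10} e_{2} e_{4} - \frac{56763}{200} e_{3} e_{4} + \frac{351}{8} e_{1} e_{2} e_{3} + \frac{75141}{80} e_{1} e_{2} e_{4} + \frac{1278}{5} e_{1} e_{3} e_{4} + \frac{459}{25} e_{2} e_{3} e_{4} + \frac{8667}{40} e_{1} e_{2} e_{3} e_{4}
Answer: \frac{1107}{2} e_{1} + \frac{2151}{20} e_{2} - \frac{1917}{100} e_{3} - \frac{1188}{5} e_{4} + \frac{7497}{80} e_{1} e_{2} - \frac{11727}{320} e_{1} e_{3} + \frac{1026}{5} e_{1} e_{4} - \frac{351}{10} e_{2} e_{3} + \frac{801}{10} e_{2} e_{4} - \frac{56763}{200} e_{3} e_{4} + \frac{351}{8} e_{1} e_{2} e_{3} + \frac{75141}{80} e_{1} e_{2} e_{4} + \frac{1278}{5} e_{1} e_{3} e_{4} + \frac{459}{25} e_{2} e_{3} e_{4} + \frac{8667}{40} e_{1} e_{2} e_{3} e_{4}


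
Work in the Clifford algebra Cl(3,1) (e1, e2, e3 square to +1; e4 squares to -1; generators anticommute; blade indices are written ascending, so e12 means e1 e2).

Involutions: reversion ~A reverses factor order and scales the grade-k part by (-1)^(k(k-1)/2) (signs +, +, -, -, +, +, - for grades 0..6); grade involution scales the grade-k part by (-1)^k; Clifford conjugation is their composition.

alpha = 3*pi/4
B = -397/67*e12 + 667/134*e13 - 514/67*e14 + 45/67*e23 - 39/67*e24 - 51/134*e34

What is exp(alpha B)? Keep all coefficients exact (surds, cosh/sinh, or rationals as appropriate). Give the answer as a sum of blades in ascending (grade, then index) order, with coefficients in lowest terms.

B^2 term by term: the squares give (-397/67)^2*(e12)^2 + (667/134)^2*(e13)^2 + (-514/67)^2*(e14)^2 + (45/67)^2*(e23)^2 + (-39/67)^2*(e24)^2 + (-51/134)^2*(e34)^2 = 157609/4489*(-1) + 444889/17956*(-1) + 264196/4489*(+1) + 2025/4489*(-1) + 1521/4489*(+1) + 2601/17956*(+1) = -1 (each basis 2-blade squares to minus the product of its generators' squares); cross terms between blades sharing an index anticommute and cancel; the commuting (index-disjoint) pairs give grade-4 terms 2*c*c'*(blade product), which cancel blade by blade — e1234: 20247/4489 + 26013/4489 - 46260/4489 = 0 — confirming B is simple. So B^2 = -1.
B^2 = -1 — circular case — the even/odd split gives cos and sin: l = 1, alpha*l = 3*pi/4, so exp(alpha B) = cos(3*pi/4) + (sin(3*pi/4)/1)*B = -sqrt(2)/2 + (sqrt(2)/2)*B.
Answer: -sqrt(2)/2 - 397*sqrt(2)/134*e12 + 667*sqrt(2)/268*e13 - 257*sqrt(2)/67*e14 + 45*sqrt(2)/134*e23 - 39*sqrt(2)/134*e24 - 51*sqrt(2)/268*e34


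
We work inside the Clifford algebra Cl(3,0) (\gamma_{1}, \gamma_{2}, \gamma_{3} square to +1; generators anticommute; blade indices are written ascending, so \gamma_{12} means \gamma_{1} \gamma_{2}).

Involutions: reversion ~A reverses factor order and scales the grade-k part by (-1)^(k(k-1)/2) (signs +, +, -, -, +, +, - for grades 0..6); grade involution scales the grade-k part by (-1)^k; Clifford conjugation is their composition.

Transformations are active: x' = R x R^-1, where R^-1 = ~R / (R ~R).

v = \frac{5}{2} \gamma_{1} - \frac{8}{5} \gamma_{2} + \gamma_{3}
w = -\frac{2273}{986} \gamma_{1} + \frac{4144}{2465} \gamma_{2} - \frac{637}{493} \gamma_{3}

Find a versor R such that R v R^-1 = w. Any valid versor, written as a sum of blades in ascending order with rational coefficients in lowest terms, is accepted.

The midline construction: v and w both square to \frac{981}{100}, so reflecting in their sum \frac{96}{493} \gamma_{1} + \frac{40}{493} \gamma_{2} - \frac{144}{493} \gamma_{3} exchanges them.
Answer: \frac{96}{493} \gamma_{1} + \frac{40}{493} \gamma_{2} - \frac{144}{493} \gamma_{3}


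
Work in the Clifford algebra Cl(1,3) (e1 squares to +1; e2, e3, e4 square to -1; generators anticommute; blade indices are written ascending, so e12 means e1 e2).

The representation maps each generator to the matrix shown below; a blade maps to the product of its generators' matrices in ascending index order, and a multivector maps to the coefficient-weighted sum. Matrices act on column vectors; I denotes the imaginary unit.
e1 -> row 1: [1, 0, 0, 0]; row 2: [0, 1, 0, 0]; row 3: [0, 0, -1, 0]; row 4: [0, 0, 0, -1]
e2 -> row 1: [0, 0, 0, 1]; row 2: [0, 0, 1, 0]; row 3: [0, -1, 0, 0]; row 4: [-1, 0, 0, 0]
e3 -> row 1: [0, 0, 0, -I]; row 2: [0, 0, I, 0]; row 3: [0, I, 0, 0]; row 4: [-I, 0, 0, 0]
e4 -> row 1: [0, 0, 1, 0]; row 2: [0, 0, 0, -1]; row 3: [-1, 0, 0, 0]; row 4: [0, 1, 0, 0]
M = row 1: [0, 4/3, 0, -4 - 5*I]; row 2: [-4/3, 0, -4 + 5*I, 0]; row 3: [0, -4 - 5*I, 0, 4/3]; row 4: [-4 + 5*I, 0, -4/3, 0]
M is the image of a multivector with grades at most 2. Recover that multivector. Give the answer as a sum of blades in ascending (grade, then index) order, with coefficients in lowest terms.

Method: the blade images are trace-orthogonal — tr(rho(e_A) rho(e_B)^-1) = 4 if A = B and 0 otherwise — and rho(e_A)^-1 = (e_A)^2 * rho(e_A) with (e_A)^2 = +1 or -1, so the coefficient of e_A in the preimage is (e_A)^2 * tr(M rho(e_A))/4.
Nonzero projections over blades of grade <= 2: e12: (e12)^2 = +1, tr(M rho(e12)) = -16, coefficient -4; e13: (e13)^2 = +1, tr(M rho(e13)) = 20, coefficient 5; e24: (e24)^2 = -1, tr(M rho(e24)) = -16/3, coefficient 4/3. Every other blade of grade <= 2 projects to 0.
Answer: -4*e12 + 5*e13 + 4/3*e24


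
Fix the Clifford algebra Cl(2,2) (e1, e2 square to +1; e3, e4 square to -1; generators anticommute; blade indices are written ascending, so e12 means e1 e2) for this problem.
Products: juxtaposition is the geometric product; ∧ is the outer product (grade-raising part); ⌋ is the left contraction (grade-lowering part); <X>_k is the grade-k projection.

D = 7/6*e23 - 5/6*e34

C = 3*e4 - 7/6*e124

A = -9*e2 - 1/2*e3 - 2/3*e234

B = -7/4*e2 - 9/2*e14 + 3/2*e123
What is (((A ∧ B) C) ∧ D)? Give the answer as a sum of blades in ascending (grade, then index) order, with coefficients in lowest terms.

step 1: -7/8*e23 - 81/2*e124 - 9/4*e134
step 2: 189/4 + 243/2*e12 + 27/4*e13 - 21/8*e23 - 49/48*e134 - 21/8*e234
step 3: 441/8*e23 - 315/8*e34 - 405/4*e1234
Answer: 441/8*e23 - 315/8*e34 - 405/4*e1234


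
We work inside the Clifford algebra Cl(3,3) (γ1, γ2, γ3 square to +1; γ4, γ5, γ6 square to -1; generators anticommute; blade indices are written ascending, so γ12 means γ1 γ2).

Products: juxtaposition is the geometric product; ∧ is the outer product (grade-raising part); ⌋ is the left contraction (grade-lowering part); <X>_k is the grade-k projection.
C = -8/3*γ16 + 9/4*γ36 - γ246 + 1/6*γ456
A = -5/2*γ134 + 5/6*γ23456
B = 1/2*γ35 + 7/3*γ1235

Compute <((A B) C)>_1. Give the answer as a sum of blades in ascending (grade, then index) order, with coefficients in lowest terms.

step 1: 5/4*γ145 + 35/18*γ146 + 35/6*γ245 - 5/12*γ246
step 2: -5/12 + 140/27*γ4 + 35/18*γ12 + 35/108*γ15 - 5/24*γ16 - 5/72*γ25 - 35/36*γ26 - 35/6*γ56 + 10/9*γ124 - 35/8*γ134 + 15/16*γ234 - 10/3*γ456 - 5/4*γ1256 + 140/9*γ12456 + 45/16*γ13456 + 105/8*γ23456
step 3: 140/27*γ4
Answer: 140/27*γ4


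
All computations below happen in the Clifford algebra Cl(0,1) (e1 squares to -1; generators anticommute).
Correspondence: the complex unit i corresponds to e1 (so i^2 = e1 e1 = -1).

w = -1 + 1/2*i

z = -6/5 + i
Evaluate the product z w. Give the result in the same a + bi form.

In blades: z = -6/5 + e1, w = -1 + 1/2*e1.
Distribute z over w term by term (generator squares from the signature, products reordered to ascending indices): (-6/5)*w = 6/5 - 3/5*e1; (e1)*w = -1/2 - e1.
Sum: 7/10 - 8/5*e1; translating back through the correspondence:
Answer: 7/10 - 8/5*i


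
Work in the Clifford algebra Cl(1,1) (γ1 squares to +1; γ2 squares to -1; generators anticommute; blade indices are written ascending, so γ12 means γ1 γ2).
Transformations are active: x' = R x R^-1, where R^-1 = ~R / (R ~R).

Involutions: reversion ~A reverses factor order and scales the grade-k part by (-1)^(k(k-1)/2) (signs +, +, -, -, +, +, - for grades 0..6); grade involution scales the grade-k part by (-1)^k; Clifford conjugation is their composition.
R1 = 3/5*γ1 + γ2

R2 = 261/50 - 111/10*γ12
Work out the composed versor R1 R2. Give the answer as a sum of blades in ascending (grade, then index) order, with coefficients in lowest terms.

Distribute over the terms of R1 (each basis-blade product reordered to ascending indices, repeated generators contracted through their squares):
(3/5*γ1) R2 = 783/250*γ1 - 333/50*γ2
(γ2) R2 = -111/10*γ1 + 261/50*γ2
Summing the partial products and collecting blades:
Answer: -996/125*γ1 - 36/25*γ2


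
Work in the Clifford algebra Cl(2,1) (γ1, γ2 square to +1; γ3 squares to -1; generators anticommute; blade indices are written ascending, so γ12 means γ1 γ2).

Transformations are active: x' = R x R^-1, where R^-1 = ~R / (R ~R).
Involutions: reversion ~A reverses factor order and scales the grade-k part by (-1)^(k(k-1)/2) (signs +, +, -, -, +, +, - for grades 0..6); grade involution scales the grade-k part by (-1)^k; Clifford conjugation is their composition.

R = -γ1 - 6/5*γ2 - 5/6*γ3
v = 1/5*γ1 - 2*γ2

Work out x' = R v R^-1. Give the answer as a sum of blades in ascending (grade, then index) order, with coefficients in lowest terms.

~R = -γ1 - 6/5*γ2 - 5/6*γ3, and R ~R = 1571/900, so R^-1 = ~R / (1571/900).
R v = 11/5 + 56/25*γ12 + 1/6*γ13 - 5/3*γ23
Answer: -21371/7855*γ1 - 1610/1571*γ2 - 3300/1571*γ3


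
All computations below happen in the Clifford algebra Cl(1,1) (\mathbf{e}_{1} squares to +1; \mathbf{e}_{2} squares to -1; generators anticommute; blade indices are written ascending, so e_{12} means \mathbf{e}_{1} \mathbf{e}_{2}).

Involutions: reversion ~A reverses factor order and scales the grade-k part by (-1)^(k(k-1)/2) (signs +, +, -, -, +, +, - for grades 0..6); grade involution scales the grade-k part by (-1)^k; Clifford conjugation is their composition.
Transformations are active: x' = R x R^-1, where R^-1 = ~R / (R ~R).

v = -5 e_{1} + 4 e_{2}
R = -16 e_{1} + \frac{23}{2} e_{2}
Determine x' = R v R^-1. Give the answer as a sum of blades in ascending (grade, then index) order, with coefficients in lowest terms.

~R = -16 e_{1} + \frac{23}{2} e_{2}, and R ~R = \frac{495}{4}, so R^-1 = ~R / (\frac{495}{4}).
R v = 34 - \frac{13}{2} e_{12}
Answer: -\frac{1877}{495} e_{1} + \frac{1148}{495} e_{2}


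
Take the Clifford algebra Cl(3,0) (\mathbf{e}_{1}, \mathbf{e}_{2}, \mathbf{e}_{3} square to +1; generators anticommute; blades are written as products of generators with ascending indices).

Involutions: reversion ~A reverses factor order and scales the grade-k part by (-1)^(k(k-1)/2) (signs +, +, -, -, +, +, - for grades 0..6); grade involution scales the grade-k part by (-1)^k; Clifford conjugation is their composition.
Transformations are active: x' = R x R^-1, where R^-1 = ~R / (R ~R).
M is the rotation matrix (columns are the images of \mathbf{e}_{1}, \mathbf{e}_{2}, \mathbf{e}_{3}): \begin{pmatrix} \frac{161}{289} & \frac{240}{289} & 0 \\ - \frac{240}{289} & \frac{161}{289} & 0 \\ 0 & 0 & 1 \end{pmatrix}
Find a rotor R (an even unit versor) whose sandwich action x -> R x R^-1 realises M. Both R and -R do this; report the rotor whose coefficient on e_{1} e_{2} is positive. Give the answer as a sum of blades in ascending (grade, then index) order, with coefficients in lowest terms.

Method: write R = a + b12*e_{1} e_{2} + b13*e_{1} e_{3} + b23*e_{2} e_{3} with a^2 + b12^2 + b13^2 + b23^2 = 1 (so R^-1 = ~R). Expanding the columns R e_j ~R gives tr M = 4a^2 - 1 and, from the antisymmetric part, M21 - M12 = -4a*b12, M13 - M31 = 4a*b13, M32 - M23 = -4a*b23.
Here tr M = \frac{611}{289}, so a^2 = (1 + tr M)/4 = \frac{225}{289} and a = ±\frac{15}{17}. Taking a = \frac{15}{17}: M21 - M12 = -\frac{480}{289}, M13 - M31 = 0, M32 - M23 = 0, giving b12 = \frac{8}{17}, b13 = 0, b23 = 0, i.e. R = \frac{15}{17} + \frac{8}{17} e_{1} e_{2}.
Its e_{1} e_{2} coefficient is already positive.
Answer: \frac{15}{17} + \frac{8}{17} e_{1} e_{2}. Note: both R and -R realise this M (trace \frac{611}{289}); the covering map identifies them, and the e_{1} e_{2}-coefficient sign is the tie-breaker.


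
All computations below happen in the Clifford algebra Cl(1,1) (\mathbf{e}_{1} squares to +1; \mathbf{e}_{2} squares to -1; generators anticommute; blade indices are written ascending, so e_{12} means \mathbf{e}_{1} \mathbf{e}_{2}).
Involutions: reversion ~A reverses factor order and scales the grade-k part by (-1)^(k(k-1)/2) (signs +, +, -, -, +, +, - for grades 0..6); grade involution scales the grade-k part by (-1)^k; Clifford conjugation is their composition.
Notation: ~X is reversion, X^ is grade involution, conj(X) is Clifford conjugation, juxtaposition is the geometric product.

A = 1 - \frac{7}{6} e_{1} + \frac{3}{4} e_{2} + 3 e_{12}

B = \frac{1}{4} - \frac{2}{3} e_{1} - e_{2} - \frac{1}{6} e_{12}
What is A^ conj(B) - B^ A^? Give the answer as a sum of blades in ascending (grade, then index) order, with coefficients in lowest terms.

first term: \frac{41}{18} - \frac{13}{6} e_{1} - \frac{143}{144} e_{2} + \frac{31}{12} e_{12}
second term: \frac{23}{18} + \frac{23}{6} e_{1} + \frac{433}{144} e_{2} - \frac{13}{12} e_{12}
Answer: 1 - 6 e_{1} - 4 e_{2} + \frac{11}{3} e_{12}


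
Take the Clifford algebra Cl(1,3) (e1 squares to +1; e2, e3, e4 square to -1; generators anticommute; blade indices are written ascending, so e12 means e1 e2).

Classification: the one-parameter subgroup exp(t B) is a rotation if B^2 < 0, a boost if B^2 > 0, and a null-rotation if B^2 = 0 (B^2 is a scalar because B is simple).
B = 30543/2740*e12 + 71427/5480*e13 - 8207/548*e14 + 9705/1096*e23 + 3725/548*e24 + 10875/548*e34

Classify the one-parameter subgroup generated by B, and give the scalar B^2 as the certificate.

B^2 term by term: the squares give (30543/2740)^2*(e12)^2 + (71427/5480)^2*(e13)^2 + (-8207/548)^2*(e14)^2 + (9705/1096)^2*(e23)^2 + (3725/548)^2*(e24)^2 + (10875/548)^2*(e34)^2 = 932874849/7507600*(+1) + 5101816329/30030400*(+1) + 67354849/300304*(+1) + 94187025/1201216*(-1) + 13875625/300304*(-1) + 118265625/300304*(-1) = 0 (each basis 2-blade squares to minus the product of its generators' squares); cross terms between blades sharing an index anticommute and cancel; the commuting (index-disjoint) pairs give grade-4 terms 2*c*c'*(blade product), which cancel blade by blade — e1234: 66431025/150152 - 53213115/300304 - 79648935/300304 = 0 — confirming B is simple. So B^2 = 0.
Answer: null-rotation, certificate B^2 = 0. Because 0 is invariant under every versor sandwich, the classification follows from its sign alone.
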